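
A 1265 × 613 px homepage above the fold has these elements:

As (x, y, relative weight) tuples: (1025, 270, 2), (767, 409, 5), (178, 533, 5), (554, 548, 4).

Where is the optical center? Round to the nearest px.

Σw = 2 + 5 + 5 + 4 = 16.
x: (2·1025 + 5·767 + 5·178 + 4·554) / 16 = 8991 / 16 ≈ 561.94
y: (2·270 + 5·409 + 5·533 + 4·548) / 16 = 7442 / 16 ≈ 465.12

(562, 465)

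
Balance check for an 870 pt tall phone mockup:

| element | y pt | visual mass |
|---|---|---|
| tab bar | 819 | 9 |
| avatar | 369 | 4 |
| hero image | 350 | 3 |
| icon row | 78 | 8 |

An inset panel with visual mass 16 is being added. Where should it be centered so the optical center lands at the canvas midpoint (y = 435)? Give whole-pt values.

New total weight: (9 + 4 + 3 + 8) + 16 = 40.
Along y: (10521 + 16·y) / 40 = 435 (existing moment 9·819 + 4·369 + 3·350 + 8·78 = 10521) ⇒ y = (17400 − 10521) / 16 ≈ 429.94.

y ≈ 430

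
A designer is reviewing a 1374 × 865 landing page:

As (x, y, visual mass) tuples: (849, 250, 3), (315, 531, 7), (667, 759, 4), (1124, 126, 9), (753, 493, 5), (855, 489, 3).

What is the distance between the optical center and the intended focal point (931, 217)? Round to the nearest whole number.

≈ 248

Σw = 3 + 7 + 4 + 9 + 5 + 3 = 31.
x: (3·849 + 7·315 + 4·667 + 9·1124 + 5·753 + 3·855) / 31 = 23866 / 31 ≈ 769.87
y: (3·250 + 7·531 + 4·759 + 9·126 + 5·493 + 3·489) / 31 = 12569 / 31 ≈ 405.45
Offset from (931, 217): Δx ≈ -161.13, Δy ≈ 188.45; distance = √(Δx² + Δy²) ≈ 247.94.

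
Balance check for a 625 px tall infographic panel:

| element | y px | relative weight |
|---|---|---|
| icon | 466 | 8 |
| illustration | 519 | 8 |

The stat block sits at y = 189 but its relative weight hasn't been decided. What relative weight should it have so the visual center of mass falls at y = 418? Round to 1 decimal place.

Fixed elements: Σw = 8 + 8 = 16, Σw·y = 8·466 + 8·519 = 7880.
For the centroid to hit 418: (7880 + w·189) / (16 + w) = 418.
Solving: w = (418·16 − 7880) / (189 − 418) = -1192 / -229 ≈ 5.21.

w ≈ 5.2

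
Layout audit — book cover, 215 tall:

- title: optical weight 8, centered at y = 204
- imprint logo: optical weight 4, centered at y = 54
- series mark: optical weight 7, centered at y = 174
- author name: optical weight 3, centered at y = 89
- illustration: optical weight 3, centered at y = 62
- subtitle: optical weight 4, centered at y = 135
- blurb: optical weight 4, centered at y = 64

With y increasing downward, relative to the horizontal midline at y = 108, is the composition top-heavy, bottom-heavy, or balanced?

Total weight = 8 + 4 + 7 + 3 + 3 + 4 + 4 = 33.
y: (8·204 + 4·54 + 7·174 + 3·89 + 3·62 + 4·135 + 4·64) / 33 = 4315 / 33 ≈ 130.76
Since 130.8 is below (larger y than) 108, the composition reads bottom-heavy.

bottom-heavy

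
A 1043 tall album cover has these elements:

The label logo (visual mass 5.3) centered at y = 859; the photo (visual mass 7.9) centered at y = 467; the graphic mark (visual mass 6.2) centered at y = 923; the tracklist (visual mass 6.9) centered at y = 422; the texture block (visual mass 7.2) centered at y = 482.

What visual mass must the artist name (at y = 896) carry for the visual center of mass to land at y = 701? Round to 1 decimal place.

Existing Σw = 33.5 (5.3 + 7.9 + 6.2 + 6.9 + 7.2); existing moment 5.3·859 + 7.9·467 + 6.2·923 + 6.9·422 + 7.2·482 = 20346.8.
Set Σw·y/Σw = 701: (20346.8 + 896w) = 701·(33.5 + w).
Rearranging, w·(896 − 701) = 701·33.5 − 20346.8 = 3136.7, so w ≈ 3136.7/195 = 16.09.

w ≈ 16.1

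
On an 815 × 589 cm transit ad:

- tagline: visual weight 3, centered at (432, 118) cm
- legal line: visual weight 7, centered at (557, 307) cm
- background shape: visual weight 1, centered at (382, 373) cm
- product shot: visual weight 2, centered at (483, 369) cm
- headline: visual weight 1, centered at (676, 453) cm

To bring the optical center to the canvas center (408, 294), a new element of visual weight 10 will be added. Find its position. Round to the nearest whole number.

New total weight: (3 + 7 + 1 + 2 + 1) + 10 = 24.
Along x: (7219 + 10·x) / 24 = 408 (existing moment 3·432 + 7·557 + 1·382 + 2·483 + 1·676 = 7219) ⇒ x = (9792 − 7219) / 10 ≈ 257.30.
Along y: (4067 + 10·y) / 24 = 294 (existing moment 3·118 + 7·307 + 1·373 + 2·369 + 1·453 = 4067) ⇒ y = (7056 − 4067) / 10 ≈ 298.90.

(257, 299)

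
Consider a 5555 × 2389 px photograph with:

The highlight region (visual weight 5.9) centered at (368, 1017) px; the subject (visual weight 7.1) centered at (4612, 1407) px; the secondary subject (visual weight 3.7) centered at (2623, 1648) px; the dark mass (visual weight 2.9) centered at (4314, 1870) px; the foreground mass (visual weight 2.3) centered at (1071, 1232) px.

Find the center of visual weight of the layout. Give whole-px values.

(2721, 1386)

Σw = 5.9 + 7.1 + 3.7 + 2.9 + 2.3 = 21.9.
x-moment: 5.9·368 + 7.1·4612 + 3.7·2623 + 2.9·4314 + 2.3·1071 = 59595.4; centroid 59595.4/21.9 ≈ 2721.25.
y-moment: 5.9·1017 + 7.1·1407 + 3.7·1648 + 2.9·1870 + 2.3·1232 = 30344.2; centroid 30344.2/21.9 ≈ 1385.58.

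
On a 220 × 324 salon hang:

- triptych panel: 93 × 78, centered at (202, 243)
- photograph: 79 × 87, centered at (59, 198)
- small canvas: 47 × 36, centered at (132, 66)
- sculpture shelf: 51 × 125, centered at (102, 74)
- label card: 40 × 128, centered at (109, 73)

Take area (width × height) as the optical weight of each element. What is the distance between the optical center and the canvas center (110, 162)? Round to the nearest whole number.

≈ 17

Taking area as weight: triptych panel 93·78 = 7254, photograph 79·87 = 6873, small canvas 47·36 = 1692, sculpture shelf 51·125 = 6375, label card 40·128 = 5120. Sum 27314.
x: (7254·202 + 6873·59 + 1692·132 + 6375·102 + 5120·109) / 27314 = 3302489 / 27314 ≈ 120.91
y: (7254·243 + 6873·198 + 1692·66 + 6375·74 + 5120·73) / 27314 = 4080758 / 27314 ≈ 149.40
Relative to (110, 162): Δ = (10.91, -12.60); |Δ| = √(10.91² + -12.60²) ≈ 16.66.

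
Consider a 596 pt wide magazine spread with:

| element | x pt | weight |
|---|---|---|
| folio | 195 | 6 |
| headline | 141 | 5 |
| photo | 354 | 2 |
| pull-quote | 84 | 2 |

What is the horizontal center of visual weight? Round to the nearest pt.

x ≈ 183

Σw = 6 + 5 + 2 + 2 = 15.
Σw·x = 6·195 + 5·141 + 2·354 + 2·84 = 2751, so x̄ = 2751/15 ≈ 183.40.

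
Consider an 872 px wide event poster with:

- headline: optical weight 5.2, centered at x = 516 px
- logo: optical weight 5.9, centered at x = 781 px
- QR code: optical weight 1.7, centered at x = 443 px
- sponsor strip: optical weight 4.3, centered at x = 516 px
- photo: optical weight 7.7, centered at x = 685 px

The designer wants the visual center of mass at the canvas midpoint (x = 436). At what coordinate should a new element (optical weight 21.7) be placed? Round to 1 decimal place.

After adding the new element, total weight = 5.2 + 5.9 + 1.7 + 4.3 + 7.7 + 21.7 = 46.5.
Along x: (15537.5 + 21.7·x) / 46.5 = 436 (existing moment 5.2·516 + 5.9·781 + 1.7·443 + 4.3·516 + 7.7·685 = 15537.5) ⇒ x = (20274.0 − 15537.5) / 21.7 ≈ 218.27.

x ≈ 218.3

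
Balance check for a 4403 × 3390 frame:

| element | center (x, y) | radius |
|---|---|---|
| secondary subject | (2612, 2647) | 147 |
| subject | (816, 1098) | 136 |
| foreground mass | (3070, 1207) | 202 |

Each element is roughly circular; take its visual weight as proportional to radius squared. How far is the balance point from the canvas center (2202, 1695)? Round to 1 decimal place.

≈ 263.7

r² weights: secondary subject 147² = 21609, subject 136² = 18496, foreground mass 202² = 40804. Total = 80909.
Σw·x = 21609·2612 + 18496·816 + 40804·3070 = 196803724, so x̄ = 196803724/80909 ≈ 2432.41.
Σw·y = 21609·2647 + 18496·1098 + 40804·1207 = 126758059, so ȳ = 126758059/80909 ≈ 1566.67.
Relative to (2202, 1695): Δ = (230.41, -128.33); |Δ| = √(230.41² + -128.33²) ≈ 263.73.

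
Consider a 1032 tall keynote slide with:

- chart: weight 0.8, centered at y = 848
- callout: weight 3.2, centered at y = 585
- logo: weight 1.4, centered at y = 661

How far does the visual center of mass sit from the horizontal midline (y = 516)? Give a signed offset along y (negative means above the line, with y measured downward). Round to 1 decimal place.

Weights sum to 0.8 + 3.2 + 1.4 = 5.4.
Σw·y = 0.8·848 + 3.2·585 + 1.4·661 = 3475.8, so ȳ = 3475.8/5.4 ≈ 643.67.
Difference: 643.67 − 516 ≈ 127.67.

≈ 127.7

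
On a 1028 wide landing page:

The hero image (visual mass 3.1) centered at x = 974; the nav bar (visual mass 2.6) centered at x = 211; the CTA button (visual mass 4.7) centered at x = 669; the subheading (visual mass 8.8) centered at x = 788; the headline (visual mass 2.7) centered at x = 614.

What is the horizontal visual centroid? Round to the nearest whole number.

x ≈ 699

Σw = 3.1 + 2.6 + 4.7 + 8.8 + 2.7 = 21.9.
x-moment: 3.1·974 + 2.6·211 + 4.7·669 + 8.8·788 + 2.7·614 = 15304.5; centroid 15304.5/21.9 ≈ 698.84.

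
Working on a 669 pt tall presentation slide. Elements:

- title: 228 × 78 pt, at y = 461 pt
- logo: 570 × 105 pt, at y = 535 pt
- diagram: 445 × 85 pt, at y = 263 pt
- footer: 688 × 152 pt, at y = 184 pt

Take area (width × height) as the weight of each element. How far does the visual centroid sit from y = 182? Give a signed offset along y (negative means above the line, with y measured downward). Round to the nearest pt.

Areas → weights: title 228·78 = 17784, logo 570·105 = 59850, diagram 445·85 = 37825, footer 688·152 = 104576; Σw = 220035.
y: (17784·461 + 59850·535 + 37825·263 + 104576·184) / 220035 = 69408133 / 220035 ≈ 315.44
Offset from y = 182: 315.44 − 182 ≈ 133.44.

≈ 133 pt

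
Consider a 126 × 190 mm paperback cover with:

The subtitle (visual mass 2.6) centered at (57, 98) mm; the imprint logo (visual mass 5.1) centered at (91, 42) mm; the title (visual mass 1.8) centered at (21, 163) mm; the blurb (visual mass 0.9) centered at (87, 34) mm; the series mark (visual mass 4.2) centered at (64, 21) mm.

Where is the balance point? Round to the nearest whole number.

(68, 60)

Σw = 2.6 + 5.1 + 1.8 + 0.9 + 4.2 = 14.6.
Σw·x = 2.6·57 + 5.1·91 + 1.8·21 + 0.9·87 + 4.2·64 = 997.2, so x̄ = 997.2/14.6 ≈ 68.30.
Σw·y = 2.6·98 + 5.1·42 + 1.8·163 + 0.9·34 + 4.2·21 = 881.2, so ȳ = 881.2/14.6 ≈ 60.36.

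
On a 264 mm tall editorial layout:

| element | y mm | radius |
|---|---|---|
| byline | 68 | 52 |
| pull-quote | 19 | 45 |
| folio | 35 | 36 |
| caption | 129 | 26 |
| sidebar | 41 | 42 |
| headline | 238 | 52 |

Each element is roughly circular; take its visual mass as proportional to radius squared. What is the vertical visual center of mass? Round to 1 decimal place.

Weights ∝ r²: byline 52² = 2704, pull-quote 45² = 2025, folio 36² = 1296, caption 26² = 676, sidebar 42² = 1764, headline 52² = 2704; Σw = 11169.
Σw·y = 2704·68 + 2025·19 + 1296·35 + 676·129 + 1764·41 + 2704·238 = 1070787, so ȳ = 1070787/11169 ≈ 95.87.

y ≈ 95.9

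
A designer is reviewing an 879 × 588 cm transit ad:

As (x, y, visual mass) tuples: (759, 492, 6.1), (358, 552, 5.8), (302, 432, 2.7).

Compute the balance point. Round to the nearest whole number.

Total weight = 6.1 + 5.8 + 2.7 = 14.6.
x-moment: 6.1·759 + 5.8·358 + 2.7·302 = 7521.7; centroid 7521.7/14.6 ≈ 515.18.
y-moment: 6.1·492 + 5.8·552 + 2.7·432 = 7369.2; centroid 7369.2/14.6 ≈ 504.74.

(515, 505)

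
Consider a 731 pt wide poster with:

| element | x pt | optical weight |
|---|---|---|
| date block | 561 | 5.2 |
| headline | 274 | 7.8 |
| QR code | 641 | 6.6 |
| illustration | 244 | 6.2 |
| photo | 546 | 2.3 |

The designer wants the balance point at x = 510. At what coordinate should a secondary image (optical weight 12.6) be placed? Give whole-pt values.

New total weight: (5.2 + 7.8 + 6.6 + 6.2 + 2.3) + 12.6 = 40.7.
Along x: (12053.6 + 12.6·x) / 40.7 = 510 (existing moment 5.2·561 + 7.8·274 + 6.6·641 + 6.2·244 + 2.3·546 = 12053.6) ⇒ x = (20757.0 − 12053.6) / 12.6 ≈ 690.75.

x ≈ 691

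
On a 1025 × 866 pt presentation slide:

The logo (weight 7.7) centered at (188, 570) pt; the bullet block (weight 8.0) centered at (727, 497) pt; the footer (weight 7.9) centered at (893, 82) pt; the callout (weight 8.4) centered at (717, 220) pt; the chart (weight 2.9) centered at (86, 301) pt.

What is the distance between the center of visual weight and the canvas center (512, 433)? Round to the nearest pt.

≈ 124 pt

Σw = 7.7 + 8.0 + 7.9 + 8.4 + 2.9 = 34.9.
x-moment: 7.7·188 + 8.0·727 + 7.9·893 + 8.4·717 + 2.9·86 = 20590.5; centroid 20590.5/34.9 ≈ 589.99.
y-moment: 7.7·570 + 8.0·497 + 7.9·82 + 8.4·220 + 2.9·301 = 11733.7; centroid 11733.7/34.9 ≈ 336.21.
From (512, 433): dx = 77.99, dy = -96.79, so the distance is √(dx²+dy²) ≈ 124.30.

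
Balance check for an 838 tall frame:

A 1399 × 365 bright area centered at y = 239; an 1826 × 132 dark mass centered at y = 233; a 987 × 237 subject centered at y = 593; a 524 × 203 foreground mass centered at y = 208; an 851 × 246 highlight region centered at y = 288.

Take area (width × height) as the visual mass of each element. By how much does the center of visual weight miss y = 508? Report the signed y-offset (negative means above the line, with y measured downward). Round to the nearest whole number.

≈ -201

Areas → weights: bright area 1399·365 = 510635, dark mass 1826·132 = 241032, subject 987·237 = 233919, foreground mass 524·203 = 106372, highlight region 851·246 = 209346; Σw = 1301304.
Σw·y = 510635·239 + 241032·233 + 233919·593 + 106372·208 + 209346·288 = 399333212, so ȳ = 399333212/1301304 ≈ 306.87.
Difference: 306.87 − 508 ≈ -201.13.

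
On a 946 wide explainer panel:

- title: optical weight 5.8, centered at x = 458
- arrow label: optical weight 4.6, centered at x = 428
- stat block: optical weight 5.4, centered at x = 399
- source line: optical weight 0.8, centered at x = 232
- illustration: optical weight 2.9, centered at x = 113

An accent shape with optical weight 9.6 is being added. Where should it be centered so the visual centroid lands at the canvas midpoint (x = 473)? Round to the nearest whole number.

x ≈ 674

With the accent shape, Σw becomes 5.8 + 4.6 + 5.4 + 0.8 + 2.9 + 9.6 = 29.1.
x: target moment 29.1×473 = 13764.3; current 5.8·458 + 4.6·428 + 5.4·399 + 0.8·232 + 2.9·113 = 7293.1; the accent shape supplies 6471.2, so x = 6471.2/9.6 ≈ 674.08.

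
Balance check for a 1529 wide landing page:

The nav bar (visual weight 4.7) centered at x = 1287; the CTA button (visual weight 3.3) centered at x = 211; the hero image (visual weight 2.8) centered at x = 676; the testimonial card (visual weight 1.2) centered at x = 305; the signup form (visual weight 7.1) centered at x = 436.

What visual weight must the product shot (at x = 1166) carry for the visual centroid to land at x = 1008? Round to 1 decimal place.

w ≈ 45.3

Known weights sum to 4.7 + 3.3 + 2.8 + 1.2 + 7.1 = 19.1; their moment is 4.7·1287 + 3.3·211 + 2.8·676 + 1.2·305 + 7.1·436 = 12099.6.
For the centroid to hit 1008: (12099.6 + w·1166) / (19.1 + w) = 1008.
So w = (1008·19.1 − 12099.6)/(1166 − 1008) = 7153.2/158 ≈ 45.27.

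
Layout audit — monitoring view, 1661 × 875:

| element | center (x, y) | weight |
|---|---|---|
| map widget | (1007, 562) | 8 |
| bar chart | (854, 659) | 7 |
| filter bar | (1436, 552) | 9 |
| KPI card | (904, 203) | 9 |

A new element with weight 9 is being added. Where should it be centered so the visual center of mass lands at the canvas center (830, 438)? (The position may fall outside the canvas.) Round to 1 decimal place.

(-26.0, 276.9)

With the new element, Σw becomes 8 + 7 + 9 + 9 + 9 = 42.
x: need Σw·x = 42·830 = 34860. Existing = 8·1007 + 7·854 + 9·1436 + 9·904 = 35094. Remainder -234 / 9 ≈ -26.00.
y: need Σw·y = 42·438 = 18396. Existing = 8·562 + 7·659 + 9·552 + 9·203 = 15904. Remainder 2492 / 9 ≈ 276.89.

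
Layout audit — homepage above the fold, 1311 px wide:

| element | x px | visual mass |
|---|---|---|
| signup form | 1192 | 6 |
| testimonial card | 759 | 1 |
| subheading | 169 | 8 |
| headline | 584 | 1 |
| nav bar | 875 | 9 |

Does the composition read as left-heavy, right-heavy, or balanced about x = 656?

right-heavy

Total weight = 6 + 1 + 8 + 1 + 9 = 25.
Σw·x = 6·1192 + 1·759 + 8·169 + 1·584 + 9·875 = 17722, so x̄ = 17722/25 ≈ 708.88.
708.9 vs midline 656 → right-heavy.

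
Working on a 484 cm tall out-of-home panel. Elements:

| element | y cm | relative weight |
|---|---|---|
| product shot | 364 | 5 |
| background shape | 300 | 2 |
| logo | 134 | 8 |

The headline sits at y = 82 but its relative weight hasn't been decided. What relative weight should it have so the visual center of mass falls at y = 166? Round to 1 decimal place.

Fixed elements: Σw = 5 + 2 + 8 = 15, Σw·y = 5·364 + 2·300 + 8·134 = 3492.
Set Σw·y/Σw = 166: (3492 + 82w) = 166·(15 + w).
Solving: w = (166·15 − 3492) / (82 − 166) = -1002 / -84 ≈ 11.93.

w ≈ 11.9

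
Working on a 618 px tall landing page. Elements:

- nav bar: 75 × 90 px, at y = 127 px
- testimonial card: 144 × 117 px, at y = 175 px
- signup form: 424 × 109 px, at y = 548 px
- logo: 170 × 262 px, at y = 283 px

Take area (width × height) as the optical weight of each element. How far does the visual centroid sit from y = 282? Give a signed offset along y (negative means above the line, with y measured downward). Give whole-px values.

≈ 83 px

Areas: nav bar 75·90 = 6750, testimonial card 144·117 = 16848, signup form 424·109 = 46216, logo 170·262 = 44540. Total weight = 114354.
Σw·y = 6750·127 + 16848·175 + 46216·548 + 44540·283 = 41736838, so ȳ = 41736838/114354 ≈ 364.98.
Difference: 364.98 − 282 ≈ 82.98.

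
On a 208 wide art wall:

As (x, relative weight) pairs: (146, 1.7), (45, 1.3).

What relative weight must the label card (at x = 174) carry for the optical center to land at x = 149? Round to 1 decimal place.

w ≈ 5.6

Known weights sum to 1.7 + 1.3 = 3.0; their moment is 1.7·146 + 1.3·45 = 306.7.
Set Σw·x/Σw = 149: (306.7 + 174w) = 149·(3.0 + w).
Solving: w = (149·3.0 − 306.7) / (174 − 149) = 140.3 / 25 ≈ 5.61.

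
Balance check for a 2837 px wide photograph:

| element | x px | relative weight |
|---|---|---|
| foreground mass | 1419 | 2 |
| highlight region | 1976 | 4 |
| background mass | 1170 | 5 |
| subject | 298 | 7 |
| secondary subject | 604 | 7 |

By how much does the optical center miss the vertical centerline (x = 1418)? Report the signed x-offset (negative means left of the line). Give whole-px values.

Total weight = 2 + 4 + 5 + 7 + 7 = 25.
x-moment: 2·1419 + 4·1976 + 5·1170 + 7·298 + 7·604 = 22906; centroid 22906/25 ≈ 916.24.
Against x = 1418, that's 916.24 − 1418 = -501.76.

≈ -502 px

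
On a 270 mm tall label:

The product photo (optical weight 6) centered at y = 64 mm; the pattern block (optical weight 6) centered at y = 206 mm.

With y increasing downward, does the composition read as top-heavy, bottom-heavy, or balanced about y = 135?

balanced

Σw = 6 + 6 = 12.
y-moment: 6·64 + 6·206 = 1620; centroid 1620/12 ≈ 135.00.
135.00 = 135 exactly: balanced.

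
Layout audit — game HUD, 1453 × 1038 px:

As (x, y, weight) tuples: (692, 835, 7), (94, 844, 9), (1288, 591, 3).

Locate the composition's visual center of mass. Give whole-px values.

(503, 801)

Total weight = 7 + 9 + 3 = 19.
x-moment: 7·692 + 9·94 + 3·1288 = 9554; centroid 9554/19 ≈ 502.84.
y-moment: 7·835 + 9·844 + 3·591 = 15214; centroid 15214/19 ≈ 800.74.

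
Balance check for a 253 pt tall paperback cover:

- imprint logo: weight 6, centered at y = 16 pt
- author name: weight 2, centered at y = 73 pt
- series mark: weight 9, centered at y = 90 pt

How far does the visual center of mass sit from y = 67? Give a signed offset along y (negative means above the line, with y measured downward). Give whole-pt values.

≈ -5 pt

Σw = 6 + 2 + 9 = 17.
y-moment: 6·16 + 2·73 + 9·90 = 1052; centroid 1052/17 ≈ 61.88.
Difference: 61.88 − 67 ≈ -5.12.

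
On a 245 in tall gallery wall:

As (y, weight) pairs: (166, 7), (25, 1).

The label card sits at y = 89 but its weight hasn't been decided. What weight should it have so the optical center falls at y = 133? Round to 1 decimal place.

Fixed elements: Σw = 7 + 1 = 8, Σw·y = 7·166 + 1·25 = 1187.
Set Σw·y/Σw = 133: (1187 + 89w) = 133·(8 + w).
So w = (133·8 − 1187)/(89 − 133) = -123/-44 ≈ 2.80.

w ≈ 2.8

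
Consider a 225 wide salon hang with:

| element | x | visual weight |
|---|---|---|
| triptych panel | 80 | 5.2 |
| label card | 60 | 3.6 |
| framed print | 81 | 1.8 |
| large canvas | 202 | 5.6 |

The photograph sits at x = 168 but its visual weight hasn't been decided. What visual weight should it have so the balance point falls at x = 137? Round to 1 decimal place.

w ≈ 10.0

Existing Σw = 16.2 (5.2 + 3.6 + 1.8 + 5.6); existing moment 5.2·80 + 3.6·60 + 1.8·81 + 5.6·202 = 1909.0.
Set Σw·x/Σw = 137: (1909.0 + 168w) = 137·(16.2 + w).
Solving: w = (137·16.2 − 1909.0) / (168 − 137) = 310.4 / 31 ≈ 10.01.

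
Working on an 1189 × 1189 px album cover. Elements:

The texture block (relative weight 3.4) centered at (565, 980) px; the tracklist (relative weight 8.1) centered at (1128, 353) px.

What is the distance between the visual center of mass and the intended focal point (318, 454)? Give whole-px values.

Total weight = 3.4 + 8.1 = 11.5.
x-moment: 3.4·565 + 8.1·1128 = 11057.8; centroid 11057.8/11.5 ≈ 961.55.
y-moment: 3.4·980 + 8.1·353 = 6191.3; centroid 6191.3/11.5 ≈ 538.37.
From (318, 454): dx = 643.55, dy = 84.37, so the distance is √(dx²+dy²) ≈ 649.06.

≈ 649 px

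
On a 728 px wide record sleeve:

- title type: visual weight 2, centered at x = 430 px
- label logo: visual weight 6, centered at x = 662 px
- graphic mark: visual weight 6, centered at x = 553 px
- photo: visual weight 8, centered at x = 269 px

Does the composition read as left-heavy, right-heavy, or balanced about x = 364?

Weights sum to 2 + 6 + 6 + 8 = 22.
x-moment: 2·430 + 6·662 + 6·553 + 8·269 = 10302; centroid 10302/22 ≈ 468.27.
Since 468.3 is right of 364, the composition reads right-heavy.

right-heavy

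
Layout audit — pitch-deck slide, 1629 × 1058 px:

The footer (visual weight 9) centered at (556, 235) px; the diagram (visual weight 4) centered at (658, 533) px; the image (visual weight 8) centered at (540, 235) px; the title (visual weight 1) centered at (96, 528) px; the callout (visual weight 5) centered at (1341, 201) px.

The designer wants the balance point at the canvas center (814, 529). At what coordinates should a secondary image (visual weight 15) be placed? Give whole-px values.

New total weight: (9 + 4 + 8 + 1 + 5) + 15 = 42.
x: need Σw·x = 42·814 = 34188. Existing = 9·556 + 4·658 + 8·540 + 1·96 + 5·1341 = 18757. Remainder 15431 / 15 ≈ 1028.73.
y: need Σw·y = 42·529 = 22218. Existing = 9·235 + 4·533 + 8·235 + 1·528 + 5·201 = 7660. Remainder 14558 / 15 ≈ 970.53.

(1029, 971)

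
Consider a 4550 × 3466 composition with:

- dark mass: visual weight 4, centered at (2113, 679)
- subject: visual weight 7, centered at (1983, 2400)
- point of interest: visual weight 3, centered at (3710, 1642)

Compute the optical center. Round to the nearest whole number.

(2390, 1746)

Σw = 4 + 7 + 3 = 14.
x-moment: 4·2113 + 7·1983 + 3·3710 = 33463; centroid 33463/14 ≈ 2390.21.
y-moment: 4·679 + 7·2400 + 3·1642 = 24442; centroid 24442/14 ≈ 1745.86.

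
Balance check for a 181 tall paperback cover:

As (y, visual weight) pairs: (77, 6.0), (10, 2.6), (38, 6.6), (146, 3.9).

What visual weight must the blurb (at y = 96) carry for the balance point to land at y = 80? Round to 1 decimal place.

Known weights sum to 6.0 + 2.6 + 6.6 + 3.9 = 19.1; their moment is 6.0·77 + 2.6·10 + 6.6·38 + 3.9·146 = 1308.2.
Set Σw·y/Σw = 80: (1308.2 + 96w) = 80·(19.1 + w).
Solving: w = (80·19.1 − 1308.2) / (96 − 80) = 219.8 / 16 ≈ 13.74.

w ≈ 13.7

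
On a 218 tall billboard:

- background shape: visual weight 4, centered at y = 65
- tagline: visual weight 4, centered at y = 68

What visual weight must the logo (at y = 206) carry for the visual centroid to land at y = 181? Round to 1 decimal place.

w ≈ 36.6

Known weights sum to 4 + 4 = 8; their moment is 4·65 + 4·68 = 532.
For the centroid to hit 181: (532 + w·206) / (8 + w) = 181.
Rearranging, w·(206 − 181) = 181·8 − 532 = 916, so w ≈ 916/25 = 36.64.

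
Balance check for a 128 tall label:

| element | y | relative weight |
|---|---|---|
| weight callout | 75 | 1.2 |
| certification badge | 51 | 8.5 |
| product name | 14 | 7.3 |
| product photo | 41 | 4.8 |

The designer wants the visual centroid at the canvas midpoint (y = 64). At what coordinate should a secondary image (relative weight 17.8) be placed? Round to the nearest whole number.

After adding the secondary image, total weight = 1.2 + 8.5 + 7.3 + 4.8 + 17.8 = 39.6.
Along y: (822.5 + 17.8·y) / 39.6 = 64 (existing moment 1.2·75 + 8.5·51 + 7.3·14 + 4.8·41 = 822.5) ⇒ y = (2534.4 − 822.5) / 17.8 ≈ 96.17.

y ≈ 96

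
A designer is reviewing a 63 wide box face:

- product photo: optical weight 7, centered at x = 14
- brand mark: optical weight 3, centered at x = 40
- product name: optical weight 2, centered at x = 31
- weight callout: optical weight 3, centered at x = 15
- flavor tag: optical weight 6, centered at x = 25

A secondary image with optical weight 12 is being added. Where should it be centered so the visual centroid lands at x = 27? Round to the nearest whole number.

x ≈ 35

With the secondary image, Σw becomes 7 + 3 + 2 + 3 + 6 + 12 = 33.
x: need Σw·x = 33·27 = 891. Existing = 7·14 + 3·40 + 2·31 + 3·15 + 6·25 = 475. Remainder 416 / 12 ≈ 34.67.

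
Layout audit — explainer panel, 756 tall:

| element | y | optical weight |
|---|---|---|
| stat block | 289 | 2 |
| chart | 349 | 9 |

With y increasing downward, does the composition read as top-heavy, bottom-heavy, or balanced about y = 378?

top-heavy

Σw = 2 + 9 = 11.
Σw·y = 2·289 + 9·349 = 3719, so ȳ = 3719/11 ≈ 338.09.
338.1 lies above (smaller y than) the midline 378, so the layout is top-heavy.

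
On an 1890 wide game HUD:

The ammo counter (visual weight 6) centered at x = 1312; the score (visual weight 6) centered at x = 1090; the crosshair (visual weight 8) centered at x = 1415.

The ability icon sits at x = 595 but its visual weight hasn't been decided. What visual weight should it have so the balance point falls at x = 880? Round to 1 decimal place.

Existing Σw = 20 (6 + 6 + 8); existing moment 6·1312 + 6·1090 + 8·1415 = 25732.
Balance at x = 880 requires (25732 + w·595) / (20 + w) = 880.
So w = (880·20 − 25732)/(595 − 880) = -8132/-285 ≈ 28.53.

w ≈ 28.5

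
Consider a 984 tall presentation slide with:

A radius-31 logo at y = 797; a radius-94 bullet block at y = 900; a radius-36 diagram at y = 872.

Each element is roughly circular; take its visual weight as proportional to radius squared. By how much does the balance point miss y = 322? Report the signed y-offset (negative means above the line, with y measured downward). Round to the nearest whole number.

≈ 566

Weights ∝ r²: logo 31² = 961, bullet block 94² = 8836, diagram 36² = 1296; Σw = 11093.
y: (961·797 + 8836·900 + 1296·872) / 11093 = 9848429 / 11093 ≈ 887.81
Offset from y = 322: 887.81 − 322 ≈ 565.81.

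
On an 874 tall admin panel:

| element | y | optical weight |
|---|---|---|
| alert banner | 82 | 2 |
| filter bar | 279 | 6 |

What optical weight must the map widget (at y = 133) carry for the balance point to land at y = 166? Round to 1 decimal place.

w ≈ 15.5

Existing Σw = 8 (2 + 6); existing moment 2·82 + 6·279 = 1838.
For the centroid to hit 166: (1838 + w·133) / (8 + w) = 166.
Rearranging, w·(133 − 166) = 166·8 − 1838 = -510, so w ≈ -510/-33 = 15.45.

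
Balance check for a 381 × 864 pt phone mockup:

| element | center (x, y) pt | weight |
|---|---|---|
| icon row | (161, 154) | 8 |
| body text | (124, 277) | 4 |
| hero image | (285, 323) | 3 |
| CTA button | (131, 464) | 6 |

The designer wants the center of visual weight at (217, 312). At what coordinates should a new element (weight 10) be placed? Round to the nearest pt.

(330, 358)

After adding the new element, total weight = 8 + 4 + 3 + 6 + 10 = 31.
x: target moment 31×217 = 6727; current 8·161 + 4·124 + 3·285 + 6·131 = 3425; the new element supplies 3302, so x = 3302/10 ≈ 330.20.
y: target moment 31×312 = 9672; current 8·154 + 4·277 + 3·323 + 6·464 = 6093; the new element supplies 3579, so y = 3579/10 ≈ 357.90.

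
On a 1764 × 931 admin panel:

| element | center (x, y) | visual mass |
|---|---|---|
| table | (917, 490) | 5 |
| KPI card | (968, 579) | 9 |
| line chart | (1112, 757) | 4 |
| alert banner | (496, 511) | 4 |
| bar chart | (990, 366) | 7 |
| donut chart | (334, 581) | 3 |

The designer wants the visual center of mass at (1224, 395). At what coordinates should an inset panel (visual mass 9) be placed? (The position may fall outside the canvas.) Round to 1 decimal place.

New total weight: (5 + 9 + 4 + 4 + 7 + 3) + 9 = 41.
x: target moment 41×1224 = 50184; current 5·917 + 9·968 + 4·1112 + 4·496 + 7·990 + 3·334 = 27661; the inset panel supplies 22523, so x = 22523/9 ≈ 2502.56.
y: target moment 41×395 = 16195; current 5·490 + 9·579 + 4·757 + 4·511 + 7·366 + 3·581 = 17038; the inset panel supplies -843, so y = -843/9 ≈ -93.67.

(2502.6, -93.7)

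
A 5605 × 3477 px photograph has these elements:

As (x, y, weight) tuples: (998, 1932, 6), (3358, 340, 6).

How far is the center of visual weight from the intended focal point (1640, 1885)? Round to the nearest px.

≈ 922 px

Σw = 6 + 6 = 12.
x: (6·998 + 6·3358) / 12 = 26136 / 12 ≈ 2178.00
y: (6·1932 + 6·340) / 12 = 13632 / 12 ≈ 1136.00
Relative to (1640, 1885): Δ = (538.00, -749.00); |Δ| = √(538.00² + -749.00²) ≈ 922.20.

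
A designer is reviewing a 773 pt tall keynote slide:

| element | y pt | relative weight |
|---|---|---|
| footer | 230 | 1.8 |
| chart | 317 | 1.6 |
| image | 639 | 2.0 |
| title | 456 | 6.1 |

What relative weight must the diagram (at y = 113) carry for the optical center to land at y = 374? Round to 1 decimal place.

Existing Σw = 11.5 (1.8 + 1.6 + 2.0 + 6.1); existing moment 1.8·230 + 1.6·317 + 2.0·639 + 6.1·456 = 4980.8.
Balance at y = 374 requires (4980.8 + w·113) / (11.5 + w) = 374.
Solving: w = (374·11.5 − 4980.8) / (113 − 374) = -679.8 / -261 ≈ 2.60.

w ≈ 2.6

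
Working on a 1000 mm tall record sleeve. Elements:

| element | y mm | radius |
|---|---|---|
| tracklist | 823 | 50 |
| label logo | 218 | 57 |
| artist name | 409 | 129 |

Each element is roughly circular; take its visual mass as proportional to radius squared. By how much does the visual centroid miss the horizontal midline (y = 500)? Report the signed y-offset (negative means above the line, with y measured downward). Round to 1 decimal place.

Weights ∝ r²: tracklist 50² = 2500, label logo 57² = 3249, artist name 129² = 16641; Σw = 22390.
Σw·y = 2500·823 + 3249·218 + 16641·409 = 9571951, so ȳ = 9571951/22390 ≈ 427.51.
Offset from y = 500: 427.51 − 500 ≈ -72.49.

≈ -72.5 mm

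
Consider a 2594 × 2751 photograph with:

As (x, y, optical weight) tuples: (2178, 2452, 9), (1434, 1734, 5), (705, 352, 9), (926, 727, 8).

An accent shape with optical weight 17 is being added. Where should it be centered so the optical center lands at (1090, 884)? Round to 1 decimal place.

After adding the accent shape, total weight = 9 + 5 + 9 + 8 + 17 = 48.
x: need Σw·x = 48·1090 = 52320. Existing = 9·2178 + 5·1434 + 9·705 + 8·926 = 40525. Remainder 11795 / 17 ≈ 693.82.
y: need Σw·y = 48·884 = 42432. Existing = 9·2452 + 5·1734 + 9·352 + 8·727 = 39722. Remainder 2710 / 17 ≈ 159.41.

(693.8, 159.4)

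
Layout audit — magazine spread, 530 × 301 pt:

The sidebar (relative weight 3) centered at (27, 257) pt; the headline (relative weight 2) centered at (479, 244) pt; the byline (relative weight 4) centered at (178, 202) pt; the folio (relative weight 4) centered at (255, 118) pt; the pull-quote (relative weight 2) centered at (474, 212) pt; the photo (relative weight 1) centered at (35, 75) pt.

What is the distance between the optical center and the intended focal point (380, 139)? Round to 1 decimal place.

Weights sum to 3 + 2 + 4 + 4 + 2 + 1 = 16.
x: moment 3754 / weight 16 ≈ 234.62
Σw·y = 3038; ȳ = 3038/16 ≈ 189.88.
Offset from (380, 139): Δx ≈ -145.38, Δy ≈ 50.88; distance = √(Δx² + Δy²) ≈ 154.02.

≈ 154.0 pt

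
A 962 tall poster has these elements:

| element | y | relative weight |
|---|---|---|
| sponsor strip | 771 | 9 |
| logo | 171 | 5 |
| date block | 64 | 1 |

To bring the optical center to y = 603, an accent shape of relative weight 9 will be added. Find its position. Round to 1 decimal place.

y ≈ 734.9

After adding the accent shape, total weight = 9 + 5 + 1 + 9 = 24.
Along y: (7858 + 9·y) / 24 = 603 (existing moment 9·771 + 5·171 + 1·64 = 7858) ⇒ y = (14472 − 7858) / 9 ≈ 734.89.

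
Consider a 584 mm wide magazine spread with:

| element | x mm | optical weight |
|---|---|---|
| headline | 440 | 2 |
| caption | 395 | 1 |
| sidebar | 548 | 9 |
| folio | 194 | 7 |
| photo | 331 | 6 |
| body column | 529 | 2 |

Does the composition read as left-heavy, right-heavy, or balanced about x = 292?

right-heavy

Σw = 2 + 1 + 9 + 7 + 6 + 2 = 27.
x: moment 10609 / weight 27 ≈ 392.93
392.9 lies right of the midline 292, so the layout is right-heavy.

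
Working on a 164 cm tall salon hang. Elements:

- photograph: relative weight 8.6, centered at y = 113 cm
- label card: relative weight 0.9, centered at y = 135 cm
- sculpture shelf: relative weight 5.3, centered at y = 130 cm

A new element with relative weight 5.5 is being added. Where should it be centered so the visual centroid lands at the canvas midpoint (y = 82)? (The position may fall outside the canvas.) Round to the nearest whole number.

New total weight: (8.6 + 0.9 + 5.3) + 5.5 = 20.3.
y: target moment 20.3×82 = 1664.6; current 8.6·113 + 0.9·135 + 5.3·130 = 1782.3; the new element supplies -117.7, so y = -117.7/5.5 ≈ -21.40.

y ≈ -21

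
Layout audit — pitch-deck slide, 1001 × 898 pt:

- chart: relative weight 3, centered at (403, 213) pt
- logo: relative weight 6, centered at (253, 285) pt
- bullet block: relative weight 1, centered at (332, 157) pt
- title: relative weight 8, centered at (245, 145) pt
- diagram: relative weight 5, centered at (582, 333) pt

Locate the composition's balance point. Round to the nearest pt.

Total weight = 3 + 6 + 1 + 8 + 5 = 23.
x-moment: 3·403 + 6·253 + 1·332 + 8·245 + 5·582 = 7929; centroid 7929/23 ≈ 344.74.
y-moment: 3·213 + 6·285 + 1·157 + 8·145 + 5·333 = 5331; centroid 5331/23 ≈ 231.78.

(345, 232)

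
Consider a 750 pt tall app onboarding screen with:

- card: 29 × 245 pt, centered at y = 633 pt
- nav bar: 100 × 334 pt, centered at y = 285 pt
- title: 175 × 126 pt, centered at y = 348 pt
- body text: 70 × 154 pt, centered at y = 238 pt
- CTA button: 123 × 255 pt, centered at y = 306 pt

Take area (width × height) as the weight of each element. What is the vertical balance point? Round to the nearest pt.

Taking area as weight: card 29·245 = 7105, nav bar 100·334 = 33400, title 175·126 = 22050, body text 70·154 = 10780, CTA button 123·255 = 31365. Sum 104700.
y: (7105·633 + 33400·285 + 22050·348 + 10780·238 + 31365·306) / 104700 = 33853195 / 104700 ≈ 323.34

y ≈ 323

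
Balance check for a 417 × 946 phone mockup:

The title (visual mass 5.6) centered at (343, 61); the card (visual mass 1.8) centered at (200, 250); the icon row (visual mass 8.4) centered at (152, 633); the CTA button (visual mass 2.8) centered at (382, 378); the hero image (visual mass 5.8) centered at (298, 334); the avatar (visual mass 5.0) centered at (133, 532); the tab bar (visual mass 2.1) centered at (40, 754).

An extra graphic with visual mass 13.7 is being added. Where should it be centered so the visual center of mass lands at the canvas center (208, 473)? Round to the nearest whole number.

(168, 586)

With the extra graphic, Σw becomes 5.6 + 1.8 + 8.4 + 2.8 + 5.8 + 5.0 + 2.1 + 13.7 = 45.2.
x: need Σw·x = 45.2·208 = 9401.6. Existing = 5.6·343 + 1.8·200 + 8.4·152 + 2.8·382 + 5.8·298 + 5.0·133 + 2.1·40 = 7104.6. Remainder 2297.0 / 13.7 ≈ 167.66.
y: need Σw·y = 45.2·473 = 21379.6. Existing = 5.6·61 + 1.8·250 + 8.4·633 + 2.8·378 + 5.8·334 + 5.0·532 + 2.1·754 = 13347.8. Remainder 8031.8 / 13.7 ≈ 586.26.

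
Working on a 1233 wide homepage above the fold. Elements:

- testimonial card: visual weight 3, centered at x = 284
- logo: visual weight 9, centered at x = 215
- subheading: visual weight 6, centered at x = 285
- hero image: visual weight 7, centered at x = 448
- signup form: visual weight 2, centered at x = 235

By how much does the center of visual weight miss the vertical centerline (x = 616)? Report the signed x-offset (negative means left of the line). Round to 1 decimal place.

Weights sum to 3 + 9 + 6 + 7 + 2 = 27.
Σw·x = 3·284 + 9·215 + 6·285 + 7·448 + 2·235 = 8103, so x̄ = 8103/27 ≈ 300.11.
Against x = 616, that's 300.11 − 616 = -315.89.

≈ -315.9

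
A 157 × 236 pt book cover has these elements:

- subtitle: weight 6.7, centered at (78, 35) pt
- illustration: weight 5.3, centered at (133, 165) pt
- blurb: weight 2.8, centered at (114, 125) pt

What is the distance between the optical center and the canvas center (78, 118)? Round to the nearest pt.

Total weight = 6.7 + 5.3 + 2.8 = 14.8.
Σw·x = 6.7·78 + 5.3·133 + 2.8·114 = 1546.7, so x̄ = 1546.7/14.8 ≈ 104.51.
Σw·y = 6.7·35 + 5.3·165 + 2.8·125 = 1459.0, so ȳ = 1459.0/14.8 ≈ 98.58.
Offset from (78, 118): Δx ≈ 26.51, Δy ≈ -19.42; distance = √(Δx² + Δy²) ≈ 32.86.

≈ 33 pt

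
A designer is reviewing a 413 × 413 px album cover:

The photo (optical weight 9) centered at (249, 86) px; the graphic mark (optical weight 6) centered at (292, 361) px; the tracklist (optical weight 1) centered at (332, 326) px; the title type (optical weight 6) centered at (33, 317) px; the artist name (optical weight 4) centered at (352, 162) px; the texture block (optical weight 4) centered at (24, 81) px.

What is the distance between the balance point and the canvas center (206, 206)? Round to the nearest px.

≈ 5 px

Weights sum to 9 + 6 + 1 + 6 + 4 + 4 = 30.
x: (9·249 + 6·292 + 1·332 + 6·33 + 4·352 + 4·24) / 30 = 6027 / 30 ≈ 200.90
y: (9·86 + 6·361 + 1·326 + 6·317 + 4·162 + 4·81) / 30 = 6140 / 30 ≈ 204.67
Offset from (206, 206): Δx ≈ -5.10, Δy ≈ -1.33; distance = √(Δx² + Δy²) ≈ 5.27.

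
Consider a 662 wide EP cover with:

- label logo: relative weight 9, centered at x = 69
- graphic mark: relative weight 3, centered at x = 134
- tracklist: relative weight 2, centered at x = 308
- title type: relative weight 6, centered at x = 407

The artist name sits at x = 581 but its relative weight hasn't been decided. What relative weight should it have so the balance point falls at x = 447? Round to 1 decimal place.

w ≈ 36.3

Fixed elements: Σw = 9 + 3 + 2 + 6 = 20, Σw·x = 9·69 + 3·134 + 2·308 + 6·407 = 4081.
Set Σw·x/Σw = 447: (4081 + 581w) = 447·(20 + w).
So w = (447·20 − 4081)/(581 − 447) = 4859/134 ≈ 36.26.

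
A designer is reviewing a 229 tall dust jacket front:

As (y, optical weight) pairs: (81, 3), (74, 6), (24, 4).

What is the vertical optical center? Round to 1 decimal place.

Weights sum to 3 + 6 + 4 = 13.
y-moment: 3·81 + 6·74 + 4·24 = 783; centroid 783/13 ≈ 60.23.

y ≈ 60.2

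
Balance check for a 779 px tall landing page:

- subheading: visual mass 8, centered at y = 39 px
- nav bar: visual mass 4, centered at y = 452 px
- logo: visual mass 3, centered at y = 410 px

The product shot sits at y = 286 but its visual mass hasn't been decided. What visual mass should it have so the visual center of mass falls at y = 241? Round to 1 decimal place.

Existing Σw = 15 (8 + 4 + 3); existing moment 8·39 + 4·452 + 3·410 = 3350.
For the centroid to hit 241: (3350 + w·286) / (15 + w) = 241.
So w = (241·15 − 3350)/(286 − 241) = 265/45 ≈ 5.89.

w ≈ 5.9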